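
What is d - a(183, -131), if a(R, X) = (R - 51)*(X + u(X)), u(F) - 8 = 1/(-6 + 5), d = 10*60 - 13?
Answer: 16955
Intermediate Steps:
d = 587 (d = 600 - 13 = 587)
u(F) = 7 (u(F) = 8 + 1/(-6 + 5) = 8 + 1/(-1) = 8 - 1 = 7)
a(R, X) = (-51 + R)*(7 + X) (a(R, X) = (R - 51)*(X + 7) = (-51 + R)*(7 + X))
d - a(183, -131) = 587 - (-357 - 51*(-131) + 7*183 + 183*(-131)) = 587 - (-357 + 6681 + 1281 - 23973) = 587 - 1*(-16368) = 587 + 16368 = 16955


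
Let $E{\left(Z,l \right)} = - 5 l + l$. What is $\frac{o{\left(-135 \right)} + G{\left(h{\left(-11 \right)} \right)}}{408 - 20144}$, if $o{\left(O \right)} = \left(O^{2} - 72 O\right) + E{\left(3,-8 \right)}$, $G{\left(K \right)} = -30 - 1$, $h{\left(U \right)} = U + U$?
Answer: $- \frac{13973}{9868} \approx -1.416$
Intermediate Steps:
$E{\left(Z,l \right)} = - 4 l$
$h{\left(U \right)} = 2 U$
$G{\left(K \right)} = -31$ ($G{\left(K \right)} = -30 - 1 = -31$)
$o{\left(O \right)} = 32 + O^{2} - 72 O$ ($o{\left(O \right)} = \left(O^{2} - 72 O\right) - -32 = \left(O^{2} - 72 O\right) + 32 = 32 + O^{2} - 72 O$)
$\frac{o{\left(-135 \right)} + G{\left(h{\left(-11 \right)} \right)}}{408 - 20144} = \frac{\left(32 + \left(-135\right)^{2} - -9720\right) - 31}{408 - 20144} = \frac{\left(32 + 18225 + 9720\right) - 31}{-19736} = \left(27977 - 31\right) \left(- \frac{1}{19736}\right) = 27946 \left(- \frac{1}{19736}\right) = - \frac{13973}{9868}$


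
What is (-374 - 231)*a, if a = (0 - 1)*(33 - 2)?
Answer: 18755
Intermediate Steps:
a = -31 (a = -1*31 = -31)
(-374 - 231)*a = (-374 - 231)*(-31) = -605*(-31) = 18755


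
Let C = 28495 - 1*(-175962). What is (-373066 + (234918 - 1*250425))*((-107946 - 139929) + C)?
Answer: 16871062514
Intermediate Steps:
C = 204457 (C = 28495 + 175962 = 204457)
(-373066 + (234918 - 1*250425))*((-107946 - 139929) + C) = (-373066 + (234918 - 1*250425))*((-107946 - 139929) + 204457) = (-373066 + (234918 - 250425))*(-247875 + 204457) = (-373066 - 15507)*(-43418) = -388573*(-43418) = 16871062514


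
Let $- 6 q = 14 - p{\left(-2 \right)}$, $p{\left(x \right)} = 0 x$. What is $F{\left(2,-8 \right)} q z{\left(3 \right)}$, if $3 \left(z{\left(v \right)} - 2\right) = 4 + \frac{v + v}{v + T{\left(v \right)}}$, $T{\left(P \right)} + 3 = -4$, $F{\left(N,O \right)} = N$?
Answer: $- \frac{119}{9} \approx -13.222$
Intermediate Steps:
$p{\left(x \right)} = 0$
$T{\left(P \right)} = -7$ ($T{\left(P \right)} = -3 - 4 = -7$)
$q = - \frac{7}{3}$ ($q = - \frac{14 - 0}{6} = - \frac{14 + 0}{6} = \left(- \frac{1}{6}\right) 14 = - \frac{7}{3} \approx -2.3333$)
$z{\left(v \right)} = \frac{10}{3} + \frac{2 v}{3 \left(-7 + v\right)}$ ($z{\left(v \right)} = 2 + \frac{4 + \frac{v + v}{v - 7}}{3} = 2 + \frac{4 + \frac{2 v}{-7 + v}}{3} = 2 + \left(\frac{4}{3} + \frac{2 v}{3 \left(-7 + v\right)}\right) = \frac{10}{3} + \frac{2 v}{3 \left(-7 + v\right)}$)
$F{\left(2,-8 \right)} q z{\left(3 \right)} = 2 \left(- \frac{7}{3}\right) \frac{2 \left(-35 + 6 \cdot 3\right)}{3 \left(-7 + 3\right)} = - \frac{14 \frac{2 \left(-35 + 18\right)}{3 \left(-4\right)}}{3} = - \frac{14 \cdot \frac{2}{3} \left(- \frac{1}{4}\right) \left(-17\right)}{3} = \left(- \frac{14}{3}\right) \frac{17}{6} = - \frac{119}{9}$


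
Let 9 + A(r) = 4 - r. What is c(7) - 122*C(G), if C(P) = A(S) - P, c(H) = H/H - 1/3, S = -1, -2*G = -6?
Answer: 2564/3 ≈ 854.67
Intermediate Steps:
G = 3 (G = -½*(-6) = 3)
A(r) = -5 - r (A(r) = -9 + (4 - r) = -5 - r)
c(H) = ⅔ (c(H) = 1 - 1*⅓ = 1 - ⅓ = ⅔)
C(P) = -4 - P (C(P) = (-5 - 1*(-1)) - P = (-5 + 1) - P = -4 - P)
c(7) - 122*C(G) = ⅔ - 122*(-4 - 1*3) = ⅔ - 122*(-4 - 3) = ⅔ - 122*(-7) = ⅔ + 854 = 2564/3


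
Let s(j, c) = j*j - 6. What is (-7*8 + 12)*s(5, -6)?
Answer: -836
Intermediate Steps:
s(j, c) = -6 + j² (s(j, c) = j² - 6 = -6 + j²)
(-7*8 + 12)*s(5, -6) = (-7*8 + 12)*(-6 + 5²) = (-56 + 12)*(-6 + 25) = -44*19 = -836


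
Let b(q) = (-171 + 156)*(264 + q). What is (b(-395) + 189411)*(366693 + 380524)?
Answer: 142999400592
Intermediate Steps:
b(q) = -3960 - 15*q (b(q) = -15*(264 + q) = -3960 - 15*q)
(b(-395) + 189411)*(366693 + 380524) = ((-3960 - 15*(-395)) + 189411)*(366693 + 380524) = ((-3960 + 5925) + 189411)*747217 = (1965 + 189411)*747217 = 191376*747217 = 142999400592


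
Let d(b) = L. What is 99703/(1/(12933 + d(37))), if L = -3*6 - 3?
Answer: 1287365136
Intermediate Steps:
L = -21 (L = -18 - 3 = -21)
d(b) = -21
99703/(1/(12933 + d(37))) = 99703/(1/(12933 - 21)) = 99703/(1/12912) = 99703*12912 = 1287365136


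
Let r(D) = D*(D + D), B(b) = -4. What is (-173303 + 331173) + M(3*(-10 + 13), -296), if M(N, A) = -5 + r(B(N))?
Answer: 157897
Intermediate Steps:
r(D) = 2*D**2 (r(D) = D*(2*D) = 2*D**2)
M(N, A) = 27 (M(N, A) = -5 + 2*(-4)**2 = -5 + 2*16 = -5 + 32 = 27)
(-173303 + 331173) + M(3*(-10 + 13), -296) = (-173303 + 331173) + 27 = 157870 + 27 = 157897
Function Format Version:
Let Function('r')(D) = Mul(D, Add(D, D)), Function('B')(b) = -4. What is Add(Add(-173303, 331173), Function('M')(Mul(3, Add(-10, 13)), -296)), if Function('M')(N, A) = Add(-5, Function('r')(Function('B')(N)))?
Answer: 157897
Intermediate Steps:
Function('r')(D) = Mul(2, Pow(D, 2)) (Function('r')(D) = Mul(D, Mul(2, D)) = Mul(2, Pow(D, 2)))
Function('M')(N, A) = 27 (Function('M')(N, A) = Add(-5, Mul(2, Pow(-4, 2))) = Add(-5, Mul(2, 16)) = Add(-5, 32) = 27)
Add(Add(-173303, 331173), Function('M')(Mul(3, Add(-10, 13)), -296)) = Add(Add(-173303, 331173), 27) = Add(157870, 27) = 157897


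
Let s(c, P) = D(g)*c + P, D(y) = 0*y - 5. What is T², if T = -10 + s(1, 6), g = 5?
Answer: 81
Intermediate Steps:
D(y) = -5 (D(y) = 0 - 5 = -5)
s(c, P) = P - 5*c (s(c, P) = -5*c + P = P - 5*c)
T = -9 (T = -10 + (6 - 5*1) = -10 + (6 - 5) = -10 + 1 = -9)
T² = (-9)² = 81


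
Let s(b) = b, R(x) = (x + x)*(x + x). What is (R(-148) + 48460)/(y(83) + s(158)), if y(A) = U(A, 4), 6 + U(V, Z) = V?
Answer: 136076/235 ≈ 579.05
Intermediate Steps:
R(x) = 4*x**2 (R(x) = (2*x)*(2*x) = 4*x**2)
U(V, Z) = -6 + V
y(A) = -6 + A
(R(-148) + 48460)/(y(83) + s(158)) = (4*(-148)**2 + 48460)/((-6 + 83) + 158) = (4*21904 + 48460)/(77 + 158) = (87616 + 48460)/235 = 136076*(1/235) = 136076/235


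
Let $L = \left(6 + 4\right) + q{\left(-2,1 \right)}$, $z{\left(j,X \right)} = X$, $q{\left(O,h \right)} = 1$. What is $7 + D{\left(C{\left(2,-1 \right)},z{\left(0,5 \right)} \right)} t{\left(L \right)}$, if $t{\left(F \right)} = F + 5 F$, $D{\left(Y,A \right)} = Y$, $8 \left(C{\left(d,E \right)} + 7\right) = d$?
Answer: $- \frac{877}{2} \approx -438.5$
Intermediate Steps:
$C{\left(d,E \right)} = -7 + \frac{d}{8}$
$L = 11$ ($L = \left(6 + 4\right) + 1 = 10 + 1 = 11$)
$t{\left(F \right)} = 6 F$
$7 + D{\left(C{\left(2,-1 \right)},z{\left(0,5 \right)} \right)} t{\left(L \right)} = 7 + \left(-7 + \frac{1}{8} \cdot 2\right) 6 \cdot 11 = 7 + \left(-7 + \frac{1}{4}\right) 66 = 7 - \frac{891}{2} = - \frac{877}{2}$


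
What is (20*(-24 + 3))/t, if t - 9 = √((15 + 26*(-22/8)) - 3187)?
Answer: -7560/6649 + 420*I*√12974/6649 ≈ -1.137 + 7.195*I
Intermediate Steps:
t = 9 + I*√12974/2 (t = 9 + √((15 + 26*(-22/8)) - 3187) = 9 + √((15 + 26*(-22*⅛)) - 3187) = 9 + √((15 + 26*(-11/4)) - 3187) = 9 + √((15 - 143/2) - 3187) = 9 + √(-113/2 - 3187) = 9 + √(-6487/2) = 9 + I*√12974/2 ≈ 9.0 + 56.952*I)
(20*(-24 + 3))/t = (20*(-24 + 3))/(9 + I*√12974/2) = (20*(-21))/(9 + I*√12974/2) = -420/(9 + I*√12974/2)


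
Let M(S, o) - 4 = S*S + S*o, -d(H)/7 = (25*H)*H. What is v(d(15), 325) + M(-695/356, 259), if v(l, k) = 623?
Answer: 15864717/126736 ≈ 125.18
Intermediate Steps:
d(H) = -175*H**2 (d(H) = -7*25*H*H = -175*H**2)
M(S, o) = 4 + S**2 + S*o (M(S, o) = 4 + (S*S + S*o) = 4 + (S**2 + S*o) = 4 + S**2 + S*o)
v(d(15), 325) + M(-695/356, 259) = 623 + (4 + (-695/356)**2 - 695/356*259) = 623 + (4 + 483025/126736 - 180005/356) = 623 - 63091811/126736 = 15864717/126736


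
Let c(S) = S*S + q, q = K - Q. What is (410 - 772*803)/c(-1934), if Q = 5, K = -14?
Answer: -68834/415593 ≈ -0.16563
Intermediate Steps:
q = -19 (q = -14 - 1*5 = -14 - 5 = -19)
c(S) = -19 + S**2 (c(S) = S*S - 19 = S**2 - 19 = -19 + S**2)
(410 - 772*803)/c(-1934) = (410 - 772*803)/(-19 + (-1934)**2) = (410 - 619916)/(-19 + 3740356) = -619506/3740337 = -619506*1/3740337 = -68834/415593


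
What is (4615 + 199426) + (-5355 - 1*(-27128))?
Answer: 225814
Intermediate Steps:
(4615 + 199426) + (-5355 - 1*(-27128)) = 204041 + (-5355 + 27128) = 204041 + 21773 = 225814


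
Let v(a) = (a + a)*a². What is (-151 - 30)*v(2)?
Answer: -2896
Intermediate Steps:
v(a) = 2*a³ (v(a) = (2*a)*a² = 2*a³)
(-151 - 30)*v(2) = (-151 - 30)*(2*2³) = -362*8 = -181*16 = -2896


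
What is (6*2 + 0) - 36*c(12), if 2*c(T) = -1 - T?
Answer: 246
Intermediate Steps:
c(T) = -1/2 - T/2 (c(T) = (-1 - T)/2 = -1/2 - T/2)
(6*2 + 0) - 36*c(12) = (6*2 + 0) - 36*(-1/2 - 1/2*12) = (12 + 0) - 36*(-1/2 - 6) = 12 - 36*(-13/2) = 12 + 234 = 246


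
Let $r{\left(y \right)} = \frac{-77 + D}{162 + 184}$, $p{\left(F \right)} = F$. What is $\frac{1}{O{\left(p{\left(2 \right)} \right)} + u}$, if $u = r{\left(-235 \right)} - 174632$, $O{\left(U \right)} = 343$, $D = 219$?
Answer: $- \frac{173}{30151926} \approx -5.7376 \cdot 10^{-6}$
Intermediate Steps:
$r{\left(y \right)} = \frac{71}{173}$ ($r{\left(y \right)} = \frac{-77 + 219}{162 + 184} = \frac{142}{346} = 142 \cdot \frac{1}{346} = \frac{71}{173}$)
$u = - \frac{30211265}{173}$ ($u = \frac{71}{173} - 174632 = - \frac{30211265}{173} \approx -1.7463 \cdot 10^{5}$)
$\frac{1}{O{\left(p{\left(2 \right)} \right)} + u} = \frac{1}{343 - \frac{30211265}{173}} = \frac{1}{- \frac{30151926}{173}} = - \frac{173}{30151926}$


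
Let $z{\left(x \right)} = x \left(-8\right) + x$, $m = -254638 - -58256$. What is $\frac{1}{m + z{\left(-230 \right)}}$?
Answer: $- \frac{1}{194772} \approx -5.1342 \cdot 10^{-6}$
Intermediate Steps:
$m = -196382$ ($m = -254638 + 58256 = -196382$)
$z{\left(x \right)} = - 7 x$ ($z{\left(x \right)} = - 8 x + x = - 7 x$)
$\frac{1}{m + z{\left(-230 \right)}} = \frac{1}{-196382 - -1610} = \frac{1}{-196382 + 1610} = \frac{1}{-194772} = - \frac{1}{194772}$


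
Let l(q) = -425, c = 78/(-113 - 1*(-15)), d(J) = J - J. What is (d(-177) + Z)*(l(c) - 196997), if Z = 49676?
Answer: -9807135272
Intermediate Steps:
d(J) = 0
c = -39/49 (c = 78/(-113 + 15) = 78/(-98) = 78*(-1/98) = -39/49 ≈ -0.79592)
(d(-177) + Z)*(l(c) - 196997) = (0 + 49676)*(-425 - 196997) = 49676*(-197422) = -9807135272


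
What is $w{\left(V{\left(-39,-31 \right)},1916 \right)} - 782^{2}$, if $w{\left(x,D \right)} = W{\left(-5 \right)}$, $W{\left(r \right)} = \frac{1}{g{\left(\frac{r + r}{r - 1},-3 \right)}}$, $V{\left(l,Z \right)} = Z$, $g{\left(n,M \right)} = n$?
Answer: $- \frac{3057617}{5} \approx -6.1152 \cdot 10^{5}$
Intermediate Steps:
$W{\left(r \right)} = \frac{-1 + r}{2 r}$ ($W{\left(r \right)} = \frac{1}{\left(r + r\right) \frac{1}{r - 1}} = \frac{1}{2 r \frac{1}{-1 + r}} = \frac{-1 + r}{2 r}$)
$w{\left(x,D \right)} = \frac{3}{5}$ ($w{\left(x,D \right)} = \frac{-1 - 5}{2 \left(-5\right)} = \frac{1}{2} \left(- \frac{1}{5}\right) \left(-6\right) = \frac{3}{5}$)
$w{\left(V{\left(-39,-31 \right)},1916 \right)} - 782^{2} = \frac{3}{5} - 782^{2} = \frac{3}{5} - 611524 = - \frac{3057617}{5}$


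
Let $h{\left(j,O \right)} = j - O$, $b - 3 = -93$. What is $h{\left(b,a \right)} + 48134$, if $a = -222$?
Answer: $48266$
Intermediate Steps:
$b = -90$ ($b = 3 - 93 = -90$)
$h{\left(b,a \right)} + 48134 = \left(-90 - -222\right) + 48134 = \left(-90 + 222\right) + 48134 = 132 + 48134 = 48266$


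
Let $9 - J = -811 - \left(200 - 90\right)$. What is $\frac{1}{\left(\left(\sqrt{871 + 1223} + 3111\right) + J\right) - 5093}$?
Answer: $- \frac{526}{552305} - \frac{\sqrt{2094}}{1104610} \approx -0.0009938$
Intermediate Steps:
$J = 930$ ($J = 9 - \left(-811 - \left(200 - 90\right)\right) = 9 - \left(-811 - 110\right) = 9 - -921 = 9 + 921 = 930$)
$\frac{1}{\left(\left(\sqrt{871 + 1223} + 3111\right) + J\right) - 5093} = \frac{1}{\left(\left(\sqrt{871 + 1223} + 3111\right) + 930\right) - 5093} = \frac{1}{\left(\left(\sqrt{2094} + 3111\right) + 930\right) - 5093} = \frac{1}{\left(\left(3111 + \sqrt{2094}\right) + 930\right) - 5093} = \frac{1}{\left(4041 + \sqrt{2094}\right) - 5093} = \frac{1}{-1052 + \sqrt{2094}}$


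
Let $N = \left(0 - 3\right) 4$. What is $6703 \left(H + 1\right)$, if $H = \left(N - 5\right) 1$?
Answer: $-107248$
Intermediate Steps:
$N = -12$ ($N = \left(-3\right) 4 = -12$)
$H = -17$ ($H = \left(-12 - 5\right) 1 = \left(-17\right) 1 = -17$)
$6703 \left(H + 1\right) = 6703 \left(-17 + 1\right) = 6703 \left(-16\right) = -107248$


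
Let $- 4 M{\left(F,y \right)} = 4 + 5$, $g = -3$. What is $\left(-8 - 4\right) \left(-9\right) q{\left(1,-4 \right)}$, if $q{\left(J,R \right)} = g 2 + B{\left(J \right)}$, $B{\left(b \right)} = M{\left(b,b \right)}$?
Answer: $-891$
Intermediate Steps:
$M{\left(F,y \right)} = - \frac{9}{4}$ ($M{\left(F,y \right)} = - \frac{4 + 5}{4} = \left(- \frac{1}{4}\right) 9 = - \frac{9}{4}$)
$B{\left(b \right)} = - \frac{9}{4}$
$q{\left(J,R \right)} = - \frac{33}{4}$ ($q{\left(J,R \right)} = \left(-3\right) 2 - \frac{9}{4} = -6 - \frac{9}{4} = - \frac{33}{4}$)
$\left(-8 - 4\right) \left(-9\right) q{\left(1,-4 \right)} = \left(-8 - 4\right) \left(-9\right) \left(- \frac{33}{4}\right) = \left(-12\right) \left(-9\right) \left(- \frac{33}{4}\right) = 108 \left(- \frac{33}{4}\right) = -891$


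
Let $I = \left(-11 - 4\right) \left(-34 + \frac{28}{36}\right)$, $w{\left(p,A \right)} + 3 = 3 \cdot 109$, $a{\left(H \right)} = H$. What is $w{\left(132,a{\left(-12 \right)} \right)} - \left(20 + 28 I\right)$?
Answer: $- \frac{40948}{3} \approx -13649.0$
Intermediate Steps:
$w{\left(p,A \right)} = 324$ ($w{\left(p,A \right)} = -3 + 3 \cdot 109 = -3 + 327 = 324$)
$I = \frac{1495}{3}$ ($I = - 15 \left(-34 + 28 \cdot \frac{1}{36}\right) = - 15 \left(-34 + \frac{7}{9}\right) = \left(-15\right) \left(- \frac{299}{9}\right) = \frac{1495}{3} \approx 498.33$)
$w{\left(132,a{\left(-12 \right)} \right)} - \left(20 + 28 I\right) = 324 - \left(20 + 28 \cdot \frac{1495}{3}\right) = 324 - \left(20 + \frac{41860}{3}\right) = 324 - \frac{41920}{3} = - \frac{40948}{3}$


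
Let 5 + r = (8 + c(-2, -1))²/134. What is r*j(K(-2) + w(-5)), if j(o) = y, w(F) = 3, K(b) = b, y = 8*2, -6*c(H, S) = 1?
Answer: -43822/603 ≈ -72.673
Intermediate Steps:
c(H, S) = -⅙ (c(H, S) = -⅙*1 = -⅙)
y = 16
r = -21911/4824 (r = -5 + (8 - ⅙)²/134 = -5 + (47/6)²*(1/134) = -5 + (2209/36)*(1/134) = -5 + 2209/4824 = -21911/4824 ≈ -4.5421)
j(o) = 16
r*j(K(-2) + w(-5)) = -21911/4824*16 = -43822/603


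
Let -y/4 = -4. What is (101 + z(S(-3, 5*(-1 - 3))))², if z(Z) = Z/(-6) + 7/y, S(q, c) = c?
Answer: 25290841/2304 ≈ 10977.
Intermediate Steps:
y = 16 (y = -4*(-4) = 16)
z(Z) = 7/16 - Z/6 (z(Z) = Z/(-6) + 7/16 = Z*(-⅙) + 7*(1/16) = -Z/6 + 7/16 = 7/16 - Z/6)
(101 + z(S(-3, 5*(-1 - 3))))² = (101 + (7/16 - 5*(-1 - 3)/6))² = (101 + (7/16 - 5*(-4)/6))² = (101 + (7/16 - ⅙*(-20)))² = (101 + (7/16 + 10/3))² = (101 + 181/48)² = (5029/48)² = 25290841/2304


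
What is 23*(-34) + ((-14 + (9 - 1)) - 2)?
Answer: -790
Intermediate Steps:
23*(-34) + ((-14 + (9 - 1)) - 2) = -782 + ((-14 + 8) - 2) = -782 + (-6 - 2) = -782 - 8 = -790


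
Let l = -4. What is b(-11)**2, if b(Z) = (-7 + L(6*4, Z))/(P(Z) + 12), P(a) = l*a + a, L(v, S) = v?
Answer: 289/2025 ≈ 0.14272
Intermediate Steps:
P(a) = -3*a (P(a) = -4*a + a = -3*a)
b(Z) = 17/(12 - 3*Z) (b(Z) = (-7 + 6*4)/(-3*Z + 12) = (-7 + 24)/(12 - 3*Z) = 17/(12 - 3*Z))
b(-11)**2 = (17/(3*(4 - 1*(-11))))**2 = (17/(3*(4 + 11)))**2 = ((17/3)/15)**2 = ((17/3)*(1/15))**2 = (17/45)**2 = 289/2025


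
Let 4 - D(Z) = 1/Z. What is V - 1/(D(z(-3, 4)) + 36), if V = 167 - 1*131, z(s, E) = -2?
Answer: 2914/81 ≈ 35.975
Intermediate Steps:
D(Z) = 4 - 1/Z
V = 36 (V = 167 - 131 = 36)
V - 1/(D(z(-3, 4)) + 36) = 36 - 1/((4 - 1/(-2)) + 36) = 36 - 1/((4 - 1*(-½)) + 36) = 36 - 1/((4 + ½) + 36) = 36 - 1/(9/2 + 36) = 36 - 1/81/2 = 36 - 1*2/81 = 36 - 2/81 = 2914/81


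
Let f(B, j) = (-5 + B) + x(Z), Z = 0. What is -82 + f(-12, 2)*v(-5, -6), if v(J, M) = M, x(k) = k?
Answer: 20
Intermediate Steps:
f(B, j) = -5 + B (f(B, j) = (-5 + B) + 0 = -5 + B)
-82 + f(-12, 2)*v(-5, -6) = -82 + (-5 - 12)*(-6) = -82 - 17*(-6) = -82 + 102 = 20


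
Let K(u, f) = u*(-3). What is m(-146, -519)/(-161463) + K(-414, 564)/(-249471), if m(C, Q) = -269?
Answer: -14825483/4475592897 ≈ -0.0033125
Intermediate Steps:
K(u, f) = -3*u
m(-146, -519)/(-161463) + K(-414, 564)/(-249471) = -269/(-161463) - 3*(-414)/(-249471) = -269*(-1/161463) + 1242*(-1/249471) = 269/161463 - 138/27719 = -14825483/4475592897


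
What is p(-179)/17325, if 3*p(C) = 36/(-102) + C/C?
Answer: 1/80325 ≈ 1.2449e-5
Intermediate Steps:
p(C) = 11/51 (p(C) = (36/(-102) + C/C)/3 = (36*(-1/102) + 1)/3 = (-6/17 + 1)/3 = (⅓)*(11/17) = 11/51)
p(-179)/17325 = (11/51)/17325 = (11/51)*(1/17325) = 1/80325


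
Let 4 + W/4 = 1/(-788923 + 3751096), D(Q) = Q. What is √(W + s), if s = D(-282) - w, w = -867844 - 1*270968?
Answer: √9989855664652362198/2962173 ≈ 1067.0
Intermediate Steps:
w = -1138812 (w = -867844 - 270968 = -1138812)
s = 1138530 (s = -282 - 1*(-1138812) = -282 + 1138812 = 1138530)
W = -47394764/2962173 (W = -16 + 4/(-788923 + 3751096) = -16 + 4/2962173 = -47394764/2962173 ≈ -16.000)
√(W + s) = √(-47394764/2962173 + 1138530) = √(3372475430926/2962173) = √9989855664652362198/2962173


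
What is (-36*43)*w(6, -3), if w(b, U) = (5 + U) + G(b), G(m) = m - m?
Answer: -3096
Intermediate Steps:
G(m) = 0
w(b, U) = 5 + U (w(b, U) = (5 + U) + 0 = 5 + U)
(-36*43)*w(6, -3) = (-36*43)*(5 - 3) = -1548*2 = -3096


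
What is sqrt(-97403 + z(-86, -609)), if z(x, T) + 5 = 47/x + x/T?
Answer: I*sqrt(267194750352306)/52374 ≈ 312.1*I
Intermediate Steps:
z(x, T) = -5 + 47/x + x/T (z(x, T) = -5 + (47/x + x/T) = -5 + 47/x + x/T)
sqrt(-97403 + z(-86, -609)) = sqrt(-97403 + (-5 + 47/(-86) - 86/(-609))) = sqrt(-97403 + (-5 + 47*(-1/86) - 86*(-1/609))) = sqrt(-97403 + (-5 - 47/86 + 86/609)) = sqrt(-97403 - 283097/52374) = sqrt(-5101667819/52374) = I*sqrt(267194750352306)/52374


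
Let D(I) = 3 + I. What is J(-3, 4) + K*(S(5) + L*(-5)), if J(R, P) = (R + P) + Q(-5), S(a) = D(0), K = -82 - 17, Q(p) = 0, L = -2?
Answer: -1286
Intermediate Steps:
K = -99
S(a) = 3 (S(a) = 3 + 0 = 3)
J(R, P) = P + R (J(R, P) = (R + P) + 0 = (P + R) + 0 = P + R)
J(-3, 4) + K*(S(5) + L*(-5)) = (4 - 3) - 99*(3 - 2*(-5)) = 1 - 99*(3 + 10) = 1 - 99*13 = 1 - 1287 = -1286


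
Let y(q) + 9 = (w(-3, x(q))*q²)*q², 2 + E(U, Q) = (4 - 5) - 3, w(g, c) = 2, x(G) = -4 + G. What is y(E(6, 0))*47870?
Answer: 123648210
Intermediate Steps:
E(U, Q) = -6 (E(U, Q) = -2 + ((4 - 5) - 3) = -2 + (-1 - 3) = -2 - 4 = -6)
y(q) = -9 + 2*q⁴ (y(q) = -9 + (2*q²)*q² = -9 + 2*q⁴)
y(E(6, 0))*47870 = (-9 + 2*(-6)⁴)*47870 = (-9 + 2*1296)*47870 = (-9 + 2592)*47870 = 2583*47870 = 123648210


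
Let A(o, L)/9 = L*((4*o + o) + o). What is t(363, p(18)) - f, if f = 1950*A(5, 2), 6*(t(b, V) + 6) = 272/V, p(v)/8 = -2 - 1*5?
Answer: -22113143/21 ≈ -1.0530e+6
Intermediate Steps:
A(o, L) = 54*L*o (A(o, L) = 9*(L*((4*o + o) + o)) = 9*(L*(5*o + o)) = 9*(L*(6*o)) = 9*(6*L*o) = 54*L*o)
p(v) = -56 (p(v) = 8*(-2 - 1*5) = 8*(-2 - 5) = 8*(-7) = -56)
t(b, V) = -6 + 136/(3*V) (t(b, V) = -6 + (272/V)/6 = -6 + 136/(3*V))
f = 1053000 (f = 1950*(54*2*5) = 1950*540 = 1053000)
t(363, p(18)) - f = (-6 + (136/3)/(-56)) - 1*1053000 = (-6 + (136/3)*(-1/56)) - 1053000 = (-6 - 17/21) - 1053000 = -143/21 - 1053000 = -22113143/21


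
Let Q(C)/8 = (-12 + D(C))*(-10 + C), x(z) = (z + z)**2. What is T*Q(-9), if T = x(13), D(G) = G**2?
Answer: -7089888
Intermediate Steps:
x(z) = 4*z**2 (x(z) = (2*z)**2 = 4*z**2)
Q(C) = 8*(-12 + C**2)*(-10 + C) (Q(C) = 8*((-12 + C**2)*(-10 + C)) = 8*(-12 + C**2)*(-10 + C))
T = 676 (T = 4*13**2 = 4*169 = 676)
T*Q(-9) = 676*(960 - 96*(-9) - 80*(-9)**2 + 8*(-9)**3) = 676*(960 + 864 - 80*81 + 8*(-729)) = 676*(960 + 864 - 6480 - 5832) = 676*(-10488) = -7089888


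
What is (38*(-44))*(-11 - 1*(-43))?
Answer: -53504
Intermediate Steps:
(38*(-44))*(-11 - 1*(-43)) = -1672*(-11 + 43) = -1672*32 = -53504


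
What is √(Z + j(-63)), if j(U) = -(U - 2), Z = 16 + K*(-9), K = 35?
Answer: 3*I*√26 ≈ 15.297*I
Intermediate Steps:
Z = -299 (Z = 16 + 35*(-9) = 16 - 315 = -299)
j(U) = 2 - U (j(U) = -(-2 + U) = 2 - U)
√(Z + j(-63)) = √(-299 + (2 - 1*(-63))) = √(-299 + (2 + 63)) = √(-299 + 65) = √(-234) = 3*I*√26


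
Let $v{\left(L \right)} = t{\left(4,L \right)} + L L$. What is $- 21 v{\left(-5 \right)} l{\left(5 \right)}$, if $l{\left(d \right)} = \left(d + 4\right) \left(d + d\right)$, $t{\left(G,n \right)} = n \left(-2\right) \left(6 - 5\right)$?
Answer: $-66150$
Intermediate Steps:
$t{\left(G,n \right)} = - 2 n$ ($t{\left(G,n \right)} = - 2 n 1 = - 2 n$)
$v{\left(L \right)} = L^{2} - 2 L$ ($v{\left(L \right)} = - 2 L + L L = - 2 L + L^{2} = L^{2} - 2 L$)
$l{\left(d \right)} = 2 d \left(4 + d\right)$ ($l{\left(d \right)} = \left(4 + d\right) 2 d = 2 d \left(4 + d\right)$)
$- 21 v{\left(-5 \right)} l{\left(5 \right)} = - 21 \left(- 5 \left(-2 - 5\right)\right) 2 \cdot 5 \left(4 + 5\right) = - 21 \left(\left(-5\right) \left(-7\right)\right) 2 \cdot 5 \cdot 9 = \left(-21\right) 35 \cdot 90 = \left(-735\right) 90 = -66150$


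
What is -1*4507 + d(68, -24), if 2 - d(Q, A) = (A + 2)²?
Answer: -4989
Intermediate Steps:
d(Q, A) = 2 - (2 + A)² (d(Q, A) = 2 - (A + 2)² = 2 - (2 + A)²)
-1*4507 + d(68, -24) = -1*4507 + (2 - (2 - 24)²) = -4507 + (2 - 1*(-22)²) = -4507 + (2 - 1*484) = -4507 + (2 - 484) = -4507 - 482 = -4989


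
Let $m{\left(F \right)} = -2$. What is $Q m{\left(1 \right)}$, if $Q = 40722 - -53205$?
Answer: $-187854$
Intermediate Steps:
$Q = 93927$ ($Q = 40722 + 53205 = 93927$)
$Q m{\left(1 \right)} = 93927 \left(-2\right) = -187854$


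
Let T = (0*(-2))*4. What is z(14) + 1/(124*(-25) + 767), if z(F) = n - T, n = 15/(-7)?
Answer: -35002/16331 ≈ -2.1433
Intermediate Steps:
n = -15/7 (n = 15*(-1/7) = -15/7 ≈ -2.1429)
T = 0 (T = 0*4 = 0)
z(F) = -15/7 (z(F) = -15/7 - 1*0 = -15/7 + 0 = -15/7)
z(14) + 1/(124*(-25) + 767) = -15/7 + 1/(124*(-25) + 767) = -15/7 + 1/(-3100 + 767) = -15/7 + 1/(-2333) = -15/7 - 1/2333 = -35002/16331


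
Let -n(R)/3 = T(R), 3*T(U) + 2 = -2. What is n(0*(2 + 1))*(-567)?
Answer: -2268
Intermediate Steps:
T(U) = -4/3 (T(U) = -⅔ + (⅓)*(-2) = -⅔ - ⅔ = -4/3)
n(R) = 4 (n(R) = -3*(-4/3) = 4)
n(0*(2 + 1))*(-567) = 4*(-567) = -2268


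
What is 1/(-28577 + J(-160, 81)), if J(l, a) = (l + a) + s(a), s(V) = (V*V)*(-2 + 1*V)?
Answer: 1/489663 ≈ 2.0422e-6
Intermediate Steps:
s(V) = V²*(-2 + V)
J(l, a) = a + l + a²*(-2 + a) (J(l, a) = (l + a) + a²*(-2 + a) = (a + l) + a²*(-2 + a) = a + l + a²*(-2 + a))
1/(-28577 + J(-160, 81)) = 1/(-28577 + (81 - 160 + 81²*(-2 + 81))) = 1/(-28577 + (81 - 160 + 6561*79)) = 1/(-28577 + (81 - 160 + 518319)) = 1/(-28577 + 518240) = 1/489663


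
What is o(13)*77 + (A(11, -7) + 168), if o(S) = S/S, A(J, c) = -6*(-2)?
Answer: 257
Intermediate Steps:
A(J, c) = 12
o(S) = 1
o(13)*77 + (A(11, -7) + 168) = 1*77 + (12 + 168) = 77 + 180 = 257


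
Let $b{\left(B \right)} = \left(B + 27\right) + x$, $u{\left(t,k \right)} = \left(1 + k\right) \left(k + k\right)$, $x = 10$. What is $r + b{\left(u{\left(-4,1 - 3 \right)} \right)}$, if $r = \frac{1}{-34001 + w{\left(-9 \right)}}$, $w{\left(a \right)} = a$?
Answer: $\frac{1394409}{34010} \approx 41.0$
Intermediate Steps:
$u{\left(t,k \right)} = 2 k \left(1 + k\right)$ ($u{\left(t,k \right)} = \left(1 + k\right) 2 k = 2 k \left(1 + k\right)$)
$b{\left(B \right)} = 37 + B$ ($b{\left(B \right)} = \left(B + 27\right) + 10 = \left(27 + B\right) + 10 = 37 + B$)
$r = - \frac{1}{34010}$ ($r = \frac{1}{-34001 - 9} = \frac{1}{-34010} = - \frac{1}{34010} \approx -2.9403 \cdot 10^{-5}$)
$r + b{\left(u{\left(-4,1 - 3 \right)} \right)} = - \frac{1}{34010} + \left(37 + 2 \left(1 - 3\right) \left(1 + \left(1 - 3\right)\right)\right) = - \frac{1}{34010} + \left(37 + 2 \left(-2\right) \left(1 - 2\right)\right) = - \frac{1}{34010} + \left(37 + 2 \left(-2\right) \left(-1\right)\right) = - \frac{1}{34010} + \left(37 + 4\right) = - \frac{1}{34010} + 41 = \frac{1394409}{34010}$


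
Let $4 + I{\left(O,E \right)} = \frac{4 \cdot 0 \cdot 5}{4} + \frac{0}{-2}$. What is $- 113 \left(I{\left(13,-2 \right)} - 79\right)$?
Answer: $9379$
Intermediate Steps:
$I{\left(O,E \right)} = -4$ ($I{\left(O,E \right)} = -4 + \left(\frac{4 \cdot 0 \cdot 5}{4} + \frac{0}{-2}\right) = -4 + \left(0 \cdot 5 \cdot \frac{1}{4} + 0 \left(- \frac{1}{2}\right)\right) = -4 + \left(0 \cdot \frac{1}{4} + 0\right) = -4 + \left(0 + 0\right) = -4 + 0 = -4$)
$- 113 \left(I{\left(13,-2 \right)} - 79\right) = - 113 \left(-4 - 79\right) = \left(-113\right) \left(-83\right) = 9379$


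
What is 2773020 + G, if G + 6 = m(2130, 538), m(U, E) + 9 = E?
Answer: 2773543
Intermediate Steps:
m(U, E) = -9 + E
G = 523 (G = -6 + (-9 + 538) = -6 + 529 = 523)
2773020 + G = 2773020 + 523 = 2773543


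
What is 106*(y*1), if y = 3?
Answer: 318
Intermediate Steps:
106*(y*1) = 106*(3*1) = 106*3 = 318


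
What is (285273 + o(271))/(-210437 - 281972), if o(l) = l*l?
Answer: -358714/492409 ≈ -0.72849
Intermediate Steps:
o(l) = l²
(285273 + o(271))/(-210437 - 281972) = (285273 + 271²)/(-210437 - 281972) = (285273 + 73441)/(-492409) = 358714*(-1/492409) = -358714/492409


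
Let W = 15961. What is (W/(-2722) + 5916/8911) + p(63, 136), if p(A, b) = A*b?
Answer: 207697072337/24255742 ≈ 8562.8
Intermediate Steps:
(W/(-2722) + 5916/8911) + p(63, 136) = (15961/(-2722) + 5916/8911) + 63*136 = (15961*(-1/2722) + 5916*(1/8911)) + 8568 = (-15961/2722 + 5916/8911) + 8568 = -126125119/24255742 + 8568 = 207697072337/24255742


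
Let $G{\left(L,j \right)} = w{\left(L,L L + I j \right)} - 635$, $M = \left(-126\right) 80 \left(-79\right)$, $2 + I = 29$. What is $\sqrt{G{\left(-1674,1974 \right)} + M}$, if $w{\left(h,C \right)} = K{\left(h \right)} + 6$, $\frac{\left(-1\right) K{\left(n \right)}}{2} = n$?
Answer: $\sqrt{799039} \approx 893.89$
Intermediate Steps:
$I = 27$ ($I = -2 + 29 = 27$)
$K{\left(n \right)} = - 2 n$
$w{\left(h,C \right)} = 6 - 2 h$ ($w{\left(h,C \right)} = - 2 h + 6 = 6 - 2 h$)
$M = 796320$ ($M = \left(-10080\right) \left(-79\right) = 796320$)
$G{\left(L,j \right)} = -629 - 2 L$ ($G{\left(L,j \right)} = \left(6 - 2 L\right) - 635 = -629 - 2 L$)
$\sqrt{G{\left(-1674,1974 \right)} + M} = \sqrt{\left(-629 - -3348\right) + 796320} = \sqrt{\left(-629 + 3348\right) + 796320} = \sqrt{2719 + 796320} = \sqrt{799039}$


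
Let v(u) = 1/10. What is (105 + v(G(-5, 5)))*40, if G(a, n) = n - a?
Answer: 4204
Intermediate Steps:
v(u) = ⅒
(105 + v(G(-5, 5)))*40 = (105 + ⅒)*40 = (1051/10)*40 = 4204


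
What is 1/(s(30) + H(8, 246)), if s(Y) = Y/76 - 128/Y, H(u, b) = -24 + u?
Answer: -570/11327 ≈ -0.050322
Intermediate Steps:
s(Y) = -128/Y + Y/76 (s(Y) = Y*(1/76) - 128/Y = Y/76 - 128/Y = -128/Y + Y/76)
1/(s(30) + H(8, 246)) = 1/((-128/30 + (1/76)*30) + (-24 + 8)) = 1/((-128*1/30 + 15/38) - 16) = 1/((-64/15 + 15/38) - 16) = 1/(-2207/570 - 16) = 1/(-11327/570) = -570/11327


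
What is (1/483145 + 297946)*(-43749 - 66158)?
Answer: -15821235764634097/483145 ≈ -3.2746e+10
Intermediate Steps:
(1/483145 + 297946)*(-43749 - 66158) = (1/483145 + 297946)*(-109907) = (143951120171/483145)*(-109907) = -15821235764634097/483145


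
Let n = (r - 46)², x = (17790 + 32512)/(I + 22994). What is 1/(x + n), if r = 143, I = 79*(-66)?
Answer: 1270/11953023 ≈ 0.00010625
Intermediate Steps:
I = -5214
x = 3593/1270 (x = (17790 + 32512)/(-5214 + 22994) = 50302/17780 = 50302*(1/17780) = 3593/1270 ≈ 2.8291)
n = 9409 (n = (143 - 46)² = 97² = 9409)
1/(x + n) = 1/(3593/1270 + 9409) = 1/(11953023/1270) = 1270/11953023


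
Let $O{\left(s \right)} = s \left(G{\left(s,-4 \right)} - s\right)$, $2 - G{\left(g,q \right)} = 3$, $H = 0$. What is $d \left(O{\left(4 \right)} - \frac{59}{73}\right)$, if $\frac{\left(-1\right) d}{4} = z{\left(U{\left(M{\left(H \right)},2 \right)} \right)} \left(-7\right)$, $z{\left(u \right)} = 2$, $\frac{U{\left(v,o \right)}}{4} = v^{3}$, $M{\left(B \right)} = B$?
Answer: $- \frac{85064}{73} \approx -1165.3$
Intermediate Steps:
$G{\left(g,q \right)} = -1$ ($G{\left(g,q \right)} = 2 - 3 = -1$)
$U{\left(v,o \right)} = 4 v^{3}$
$O{\left(s \right)} = s \left(-1 - s\right)$
$d = 56$ ($d = - 4 \cdot 2 \left(-7\right) = \left(-4\right) \left(-14\right) = 56$)
$d \left(O{\left(4 \right)} - \frac{59}{73}\right) = 56 \left(\left(-1\right) 4 \left(1 + 4\right) - \frac{59}{73}\right) = 56 \left(\left(-1\right) 4 \cdot 5 - \frac{59}{73}\right) = 56 \left(-20 - \frac{59}{73}\right) = 56 \left(- \frac{1519}{73}\right) = - \frac{85064}{73}$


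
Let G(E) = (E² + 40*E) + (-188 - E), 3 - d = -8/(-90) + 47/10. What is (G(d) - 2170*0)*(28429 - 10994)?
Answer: -7190155643/1620 ≈ -4.4384e+6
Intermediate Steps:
d = -161/90 (d = 3 - (-8/(-90) + 47/10) = 3 - (-8*(-1/90) + 47*(⅒)) = 3 - (4/45 + 47/10) = 3 - 1*431/90 = 3 - 431/90 = -161/90 ≈ -1.7889)
G(E) = -188 + E² + 39*E
(G(d) - 2170*0)*(28429 - 10994) = ((-188 + (-161/90)² + 39*(-161/90)) - 2170*0)*(28429 - 10994) = ((-188 + 25921/8100 - 2093/30) + 0)*17435 = (-2061989/8100 + 0)*17435 = -2061989/8100*17435 = -7190155643/1620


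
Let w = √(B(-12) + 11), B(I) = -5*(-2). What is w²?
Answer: 21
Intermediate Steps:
B(I) = 10
w = √21 (w = √(10 + 11) = √21 ≈ 4.5826)
w² = (√21)² = 21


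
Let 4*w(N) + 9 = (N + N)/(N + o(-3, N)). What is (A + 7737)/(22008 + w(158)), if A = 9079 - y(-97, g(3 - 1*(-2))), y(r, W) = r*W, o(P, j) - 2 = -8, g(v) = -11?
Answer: 2393848/3344953 ≈ 0.71566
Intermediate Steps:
o(P, j) = -6 (o(P, j) = 2 - 8 = -6)
y(r, W) = W*r
A = 8012 (A = 9079 - (-11)*(-97) = 9079 - 1*1067 = 9079 - 1067 = 8012)
w(N) = -9/4 + N/(2*(-6 + N)) (w(N) = -9/4 + ((N + N)/(N - 6))/4 = -9/4 + ((2*N)/(-6 + N))/4 = -9/4 + (2*N/(-6 + N))/4 = -9/4 + N/(2*(-6 + N)))
(A + 7737)/(22008 + w(158)) = (8012 + 7737)/(22008 + (54 - 7*158)/(4*(-6 + 158))) = 15749/(22008 + (1/4)*(54 - 1106)/152) = 15749/(22008 + (1/4)*(1/152)*(-1052)) = 15749/(22008 - 263/152) = 15749/(3344953/152) = 15749*(152/3344953) = 2393848/3344953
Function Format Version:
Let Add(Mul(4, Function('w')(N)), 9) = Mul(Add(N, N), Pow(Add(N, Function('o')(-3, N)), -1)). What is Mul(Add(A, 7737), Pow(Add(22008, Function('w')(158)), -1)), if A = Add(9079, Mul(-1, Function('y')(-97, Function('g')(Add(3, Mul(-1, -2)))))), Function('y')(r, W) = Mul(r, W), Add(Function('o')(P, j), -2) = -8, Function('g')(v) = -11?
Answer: Rational(2393848, 3344953) ≈ 0.71566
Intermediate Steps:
Function('o')(P, j) = -6 (Function('o')(P, j) = Add(2, -8) = -6)
Function('y')(r, W) = Mul(W, r)
A = 8012 (A = Add(9079, Mul(-1, Mul(-11, -97))) = Add(9079, Mul(-1, 1067)) = Add(9079, -1067) = 8012)
Function('w')(N) = Add(Rational(-9, 4), Mul(Rational(1, 2), N, Pow(Add(-6, N), -1))) (Function('w')(N) = Add(Rational(-9, 4), Mul(Rational(1, 4), Mul(Add(N, N), Pow(Add(N, -6), -1)))) = Add(Rational(-9, 4), Mul(Rational(1, 4), Mul(Mul(2, N), Pow(Add(-6, N), -1)))) = Add(Rational(-9, 4), Mul(Rational(1, 4), Mul(2, N, Pow(Add(-6, N), -1)))) = Add(Rational(-9, 4), Mul(Rational(1, 2), N, Pow(Add(-6, N), -1))))
Mul(Add(A, 7737), Pow(Add(22008, Function('w')(158)), -1)) = Mul(Add(8012, 7737), Pow(Add(22008, Mul(Rational(1, 4), Pow(Add(-6, 158), -1), Add(54, Mul(-7, 158)))), -1)) = Mul(15749, Pow(Add(22008, Mul(Rational(1, 4), Pow(152, -1), Add(54, -1106))), -1)) = Mul(15749, Pow(Add(22008, Mul(Rational(1, 4), Rational(1, 152), -1052)), -1)) = Mul(15749, Pow(Add(22008, Rational(-263, 152)), -1)) = Mul(15749, Pow(Rational(3344953, 152), -1)) = Mul(15749, Rational(152, 3344953)) = Rational(2393848, 3344953)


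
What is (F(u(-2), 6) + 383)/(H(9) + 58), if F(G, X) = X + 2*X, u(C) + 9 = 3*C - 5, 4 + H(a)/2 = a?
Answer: 401/68 ≈ 5.8971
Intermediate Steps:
H(a) = -8 + 2*a
u(C) = -14 + 3*C (u(C) = -9 + (3*C - 5) = -9 + (-5 + 3*C) = -14 + 3*C)
F(G, X) = 3*X
(F(u(-2), 6) + 383)/(H(9) + 58) = (3*6 + 383)/((-8 + 2*9) + 58) = (18 + 383)/((-8 + 18) + 58) = 401/(10 + 58) = 401/68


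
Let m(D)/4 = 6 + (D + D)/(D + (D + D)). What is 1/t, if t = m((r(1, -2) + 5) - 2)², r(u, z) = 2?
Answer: 9/6400 ≈ 0.0014063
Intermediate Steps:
m(D) = 80/3 (m(D) = 4*(6 + (D + D)/(D + (D + D))) = 4*(6 + (2*D)/(D + 2*D)) = 4*(6 + (2*D)/((3*D))) = 4*(6 + (2*D)*(1/(3*D))) = 4*(6 + ⅔) = 4*(20/3) = 80/3)
t = 6400/9 (t = (80/3)² = 6400/9 ≈ 711.11)
1/t = 1/(6400/9) = 9/6400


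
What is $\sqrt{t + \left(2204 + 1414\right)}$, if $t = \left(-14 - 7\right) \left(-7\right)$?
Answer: $\sqrt{3765} \approx 61.36$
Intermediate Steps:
$t = 147$ ($t = \left(-21\right) \left(-7\right) = 147$)
$\sqrt{t + \left(2204 + 1414\right)} = \sqrt{147 + \left(2204 + 1414\right)} = \sqrt{147 + 3618} = \sqrt{3765}$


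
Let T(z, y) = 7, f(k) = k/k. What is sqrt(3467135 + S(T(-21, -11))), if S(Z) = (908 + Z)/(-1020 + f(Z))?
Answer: 5*sqrt(144005473334)/1019 ≈ 1862.0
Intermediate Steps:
f(k) = 1
S(Z) = -908/1019 - Z/1019 (S(Z) = (908 + Z)/(-1020 + 1) = (908 + Z)/(-1019) = (908 + Z)*(-1/1019) = -908/1019 - Z/1019)
sqrt(3467135 + S(T(-21, -11))) = sqrt(3467135 + (-908/1019 - 1/1019*7)) = sqrt(3467135 + (-908/1019 - 7/1019)) = sqrt(3467135 - 915/1019) = sqrt(3533009650/1019) = 5*sqrt(144005473334)/1019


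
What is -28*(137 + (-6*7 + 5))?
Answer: -2800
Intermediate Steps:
-28*(137 + (-6*7 + 5)) = -28*(137 + (-42 + 5)) = -28*(137 - 37) = -28*100 = -2800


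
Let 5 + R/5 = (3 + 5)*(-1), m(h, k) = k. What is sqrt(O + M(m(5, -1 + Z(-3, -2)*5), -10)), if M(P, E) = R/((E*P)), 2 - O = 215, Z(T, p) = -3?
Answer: I*sqrt(13658)/8 ≈ 14.608*I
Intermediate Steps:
R = -65 (R = -25 + 5*((3 + 5)*(-1)) = -25 + 5*(8*(-1)) = -25 + 5*(-8) = -25 - 40 = -65)
O = -213 (O = 2 - 1*215 = 2 - 215 = -213)
M(P, E) = -65/(E*P) (M(P, E) = -65*1/(E*P) = -65/(E*P))
sqrt(O + M(m(5, -1 + Z(-3, -2)*5), -10)) = sqrt(-213 - 65/(-10*(-1 - 3*5))) = sqrt(-213 - 65*(-1/10)/(-1 - 15)) = sqrt(-213 - 65*(-1/10)/(-16)) = sqrt(-213 - 65*(-1/10)*(-1/16)) = sqrt(-213 - 13/32) = sqrt(-6829/32) = I*sqrt(13658)/8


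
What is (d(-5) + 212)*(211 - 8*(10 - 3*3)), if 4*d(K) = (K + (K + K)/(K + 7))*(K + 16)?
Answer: 74907/2 ≈ 37454.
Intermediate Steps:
d(K) = (16 + K)*(K + 2*K/(7 + K))/4 (d(K) = ((K + (K + K)/(K + 7))*(K + 16))/4 = ((K + (2*K)/(7 + K))*(16 + K))/4 = ((K + 2*K/(7 + K))*(16 + K))/4 = ((16 + K)*(K + 2*K/(7 + K)))/4 = (16 + K)*(K + 2*K/(7 + K))/4)
(d(-5) + 212)*(211 - 8*(10 - 3*3)) = ((1/4)*(-5)*(144 + (-5)**2 + 25*(-5))/(7 - 5) + 212)*(211 - 8*(10 - 3*3)) = ((1/4)*(-5)*(144 + 25 - 125)/2 + 212)*(211 - 8*(10 - 9)) = ((1/4)*(-5)*(1/2)*44 + 212)*(211 - 8*1) = (-55/2 + 212)*(211 - 8) = (369/2)*203 = 74907/2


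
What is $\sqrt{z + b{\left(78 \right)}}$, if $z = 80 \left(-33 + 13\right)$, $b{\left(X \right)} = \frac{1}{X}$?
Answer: $\frac{i \sqrt{9734322}}{78} \approx 40.0 i$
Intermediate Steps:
$z = -1600$ ($z = 80 \left(-20\right) = -1600$)
$\sqrt{z + b{\left(78 \right)}} = \sqrt{-1600 + \frac{1}{78}} = \sqrt{- \frac{124799}{78}} = \frac{i \sqrt{9734322}}{78}$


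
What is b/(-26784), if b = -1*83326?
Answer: 41663/13392 ≈ 3.1110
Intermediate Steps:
b = -83326
b/(-26784) = -83326/(-26784) = -83326*(-1/26784) = 41663/13392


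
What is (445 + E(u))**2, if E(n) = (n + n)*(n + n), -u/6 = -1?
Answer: 346921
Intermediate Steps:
u = 6 (u = -6*(-1) = 6)
E(n) = 4*n**2 (E(n) = (2*n)*(2*n) = 4*n**2)
(445 + E(u))**2 = (445 + 4*6**2)**2 = (445 + 4*36)**2 = (445 + 144)**2 = 589**2 = 346921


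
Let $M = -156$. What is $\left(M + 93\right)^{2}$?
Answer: $3969$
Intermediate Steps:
$\left(M + 93\right)^{2} = \left(-156 + 93\right)^{2} = \left(-63\right)^{2} = 3969$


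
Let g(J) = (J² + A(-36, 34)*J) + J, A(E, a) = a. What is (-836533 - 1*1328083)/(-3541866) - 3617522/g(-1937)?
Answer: -134387671913/362468073019 ≈ -0.37076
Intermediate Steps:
g(J) = J² + 35*J (g(J) = (J² + 34*J) + J = J² + 35*J)
(-836533 - 1*1328083)/(-3541866) - 3617522/g(-1937) = (-836533 - 1*1328083)/(-3541866) - 3617522*(-1/(1937*(35 - 1937))) = (-836533 - 1328083)*(-1/3541866) - 3617522/((-1937*(-1902))) = -2164616*(-1/3541866) - 3617522/3684174 = 1082308/1770933 - 3617522*1/3684174 = 1082308/1770933 - 1808761/1842087 = -134387671913/362468073019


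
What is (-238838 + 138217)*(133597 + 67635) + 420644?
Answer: -20247744428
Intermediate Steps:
(-238838 + 138217)*(133597 + 67635) + 420644 = -100621*201232 + 420644 = -20248165072 + 420644 = -20247744428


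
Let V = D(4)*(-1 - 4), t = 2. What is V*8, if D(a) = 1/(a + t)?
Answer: -20/3 ≈ -6.6667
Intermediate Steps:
D(a) = 1/(2 + a) (D(a) = 1/(a + 2) = 1/(2 + a))
V = -5/6 (V = (-1 - 4)/(2 + 4) = -5/6 ≈ -0.83333)
V*8 = -5/6*8 = -20/3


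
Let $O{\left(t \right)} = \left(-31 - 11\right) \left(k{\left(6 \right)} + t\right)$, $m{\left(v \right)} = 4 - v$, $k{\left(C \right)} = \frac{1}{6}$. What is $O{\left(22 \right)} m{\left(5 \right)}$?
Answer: $931$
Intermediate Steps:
$k{\left(C \right)} = \frac{1}{6}$
$O{\left(t \right)} = -7 - 42 t$ ($O{\left(t \right)} = \left(-31 - 11\right) \left(\frac{1}{6} + t\right) = - 42 \left(\frac{1}{6} + t\right) = -7 - 42 t$)
$O{\left(22 \right)} m{\left(5 \right)} = \left(-7 - 924\right) \left(4 - 5\right) = \left(-931\right) \left(-1\right) = 931$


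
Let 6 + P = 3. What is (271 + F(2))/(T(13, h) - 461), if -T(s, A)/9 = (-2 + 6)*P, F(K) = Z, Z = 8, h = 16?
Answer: -279/353 ≈ -0.79037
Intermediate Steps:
P = -3 (P = -6 + 3 = -3)
F(K) = 8
T(s, A) = 108 (T(s, A) = -9*(-2 + 6)*(-3) = -36*(-3) = -9*(-12) = 108)
(271 + F(2))/(T(13, h) - 461) = (271 + 8)/(108 - 461) = 279/(-353) = 279*(-1/353) = -279/353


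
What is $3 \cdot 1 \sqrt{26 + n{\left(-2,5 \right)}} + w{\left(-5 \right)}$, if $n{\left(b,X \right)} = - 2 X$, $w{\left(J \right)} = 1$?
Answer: $13$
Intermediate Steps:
$3 \cdot 1 \sqrt{26 + n{\left(-2,5 \right)}} + w{\left(-5 \right)} = 3 \cdot 1 \sqrt{26 - 10} + 1 = 3 \sqrt{26 - 10} + 1 = 3 \sqrt{16} + 1 = 3 \cdot 4 + 1 = 12 + 1 = 13$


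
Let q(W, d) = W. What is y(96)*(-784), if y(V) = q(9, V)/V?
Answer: -147/2 ≈ -73.500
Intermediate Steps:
y(V) = 9/V
y(96)*(-784) = (9/96)*(-784) = (9*(1/96))*(-784) = (3/32)*(-784) = -147/2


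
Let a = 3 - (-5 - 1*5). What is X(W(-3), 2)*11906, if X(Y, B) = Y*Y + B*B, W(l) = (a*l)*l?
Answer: 163028858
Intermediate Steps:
a = 13 (a = 3 - (-5 - 5) = 3 - 1*(-10) = 3 + 10 = 13)
W(l) = 13*l² (W(l) = (13*l)*l = 13*l²)
X(Y, B) = B² + Y² (X(Y, B) = Y² + B² = B² + Y²)
X(W(-3), 2)*11906 = (2² + (13*(-3)²)²)*11906 = (4 + (13*9)²)*11906 = (4 + 117²)*11906 = (4 + 13689)*11906 = 13693*11906 = 163028858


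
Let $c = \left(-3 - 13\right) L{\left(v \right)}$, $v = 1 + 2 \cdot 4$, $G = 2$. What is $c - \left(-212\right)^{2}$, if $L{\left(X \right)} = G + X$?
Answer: $-45120$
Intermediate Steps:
$v = 9$ ($v = 1 + 8 = 9$)
$L{\left(X \right)} = 2 + X$
$c = -176$ ($c = \left(-3 - 13\right) \left(2 + 9\right) = \left(-16\right) 11 = -176$)
$c - \left(-212\right)^{2} = -176 - \left(-212\right)^{2} = -176 - 44944 = -45120$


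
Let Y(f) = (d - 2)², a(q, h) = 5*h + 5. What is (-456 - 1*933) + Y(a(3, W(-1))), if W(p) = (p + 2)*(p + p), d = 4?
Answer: -1385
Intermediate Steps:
W(p) = 2*p*(2 + p) (W(p) = (2 + p)*(2*p) = 2*p*(2 + p))
a(q, h) = 5 + 5*h
Y(f) = 4 (Y(f) = (4 - 2)² = 2² = 4)
(-456 - 1*933) + Y(a(3, W(-1))) = (-456 - 1*933) + 4 = (-456 - 933) + 4 = -1389 + 4 = -1385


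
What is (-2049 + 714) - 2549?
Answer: -3884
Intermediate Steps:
(-2049 + 714) - 2549 = -1335 - 2549 = -3884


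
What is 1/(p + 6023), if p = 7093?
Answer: 1/13116 ≈ 7.6243e-5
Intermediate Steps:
1/(p + 6023) = 1/(7093 + 6023) = 1/13116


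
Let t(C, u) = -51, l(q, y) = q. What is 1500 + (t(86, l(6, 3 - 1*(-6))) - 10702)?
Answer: -9253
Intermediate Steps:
1500 + (t(86, l(6, 3 - 1*(-6))) - 10702) = 1500 + (-51 - 10702) = 1500 - 10753 = -9253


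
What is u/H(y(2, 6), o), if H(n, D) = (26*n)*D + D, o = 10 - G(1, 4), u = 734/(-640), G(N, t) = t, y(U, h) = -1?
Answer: 367/48000 ≈ 0.0076458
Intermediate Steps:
u = -367/320 (u = 734*(-1/640) = -367/320 ≈ -1.1469)
o = 6 (o = 10 - 1*4 = 10 - 4 = 6)
H(n, D) = D + 26*D*n (H(n, D) = 26*D*n + D = D + 26*D*n)
u/H(y(2, 6), o) = -367*1/(6*(1 + 26*(-1)))/320 = -367*1/(6*(1 - 26))/320 = -367/(320*(6*(-25))) = -367/320/(-150) = -367/320*(-1/150) = 367/48000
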